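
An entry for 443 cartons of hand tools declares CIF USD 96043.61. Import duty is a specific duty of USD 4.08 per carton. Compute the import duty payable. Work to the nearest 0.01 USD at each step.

Import duty = 443 × 4.08 = 1807.44

Import duty: USD 1807.44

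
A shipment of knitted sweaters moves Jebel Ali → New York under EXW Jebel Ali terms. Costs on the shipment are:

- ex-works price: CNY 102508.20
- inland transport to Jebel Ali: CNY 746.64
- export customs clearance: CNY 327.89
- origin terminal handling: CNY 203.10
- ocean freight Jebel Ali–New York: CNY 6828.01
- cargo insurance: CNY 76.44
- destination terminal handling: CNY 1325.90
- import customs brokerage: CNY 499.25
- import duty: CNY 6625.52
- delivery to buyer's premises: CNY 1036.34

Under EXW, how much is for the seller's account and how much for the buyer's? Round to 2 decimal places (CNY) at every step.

Seller: CNY 102508.20; buyer: CNY 17669.09

EXW: the seller makes goods available at their premises; the buyer bears all onward costs.
Seller's account: goods 102508.20 = 102508.20
Buyer's account: inland to port 746.64 + export clearance 327.89 + origin terminal 203.10 + freight 6828.01 + insurance 76.44 + destination terminal 1325.90 + brokerage 499.25 + duty 6625.52 + delivery 1036.34 = 17669.09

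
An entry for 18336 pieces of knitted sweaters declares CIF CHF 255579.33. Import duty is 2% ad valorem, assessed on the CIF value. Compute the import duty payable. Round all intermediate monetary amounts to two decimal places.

Import duty = 255579.33 × 2% = 5111.59

Import duty: CHF 5111.59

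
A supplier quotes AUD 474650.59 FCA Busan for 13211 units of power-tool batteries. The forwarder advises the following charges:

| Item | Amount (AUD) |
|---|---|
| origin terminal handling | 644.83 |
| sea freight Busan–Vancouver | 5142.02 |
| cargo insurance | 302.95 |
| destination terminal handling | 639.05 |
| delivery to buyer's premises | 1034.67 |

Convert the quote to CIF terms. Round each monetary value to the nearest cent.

Not relevant to the conversion: destination terminal, delivery — on the buyer under both terms; not part of either seller's price.
From FCA to CIF, the seller additionally bears: origin terminal, freight, insurance.
CIF price = 474650.59 + 644.83 + 5142.02 + 302.95 = 480740.39

CIF price: AUD 480740.39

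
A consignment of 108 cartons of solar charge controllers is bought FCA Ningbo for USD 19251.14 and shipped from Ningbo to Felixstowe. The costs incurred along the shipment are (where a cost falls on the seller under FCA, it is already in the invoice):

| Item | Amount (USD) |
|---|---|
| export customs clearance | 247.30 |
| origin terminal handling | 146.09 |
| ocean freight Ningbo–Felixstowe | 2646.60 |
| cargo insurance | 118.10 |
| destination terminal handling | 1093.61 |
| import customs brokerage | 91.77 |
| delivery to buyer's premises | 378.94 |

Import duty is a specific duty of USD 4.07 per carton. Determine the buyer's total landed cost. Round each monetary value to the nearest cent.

Total landed cost: USD 24165.81

FCA: the seller delivers export-cleared goods to the carrier; the buyer bears costs from that point.
Already in the invoice (seller's account under FCA): export clearance — exclude.
CIF value = FCA price + origin terminal + freight + insurance = 19251.14 + 146.09 + 2646.60 + 118.10 = 22161.93
Import duty = 108 × 4.07 = 439.56
Buyer bears: origin terminal 146.09 + freight 2646.60 + insurance 118.10 + destination terminal 1093.61 + brokerage 91.77 + delivery 378.94 + duty 439.56 = 4914.67
Landed cost = invoice 19251.14 + 4914.67 = 24165.81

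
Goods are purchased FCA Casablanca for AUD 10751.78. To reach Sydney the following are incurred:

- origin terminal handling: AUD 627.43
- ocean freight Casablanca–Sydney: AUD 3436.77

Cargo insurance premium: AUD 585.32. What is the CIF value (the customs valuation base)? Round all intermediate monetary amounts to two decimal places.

CIF value: AUD 15401.30

CIF = FCA price + pre-shipment costs + freight + insurance
CIF = 10751.78 + 627.43 + 3436.77 + 585.32 = 15401.30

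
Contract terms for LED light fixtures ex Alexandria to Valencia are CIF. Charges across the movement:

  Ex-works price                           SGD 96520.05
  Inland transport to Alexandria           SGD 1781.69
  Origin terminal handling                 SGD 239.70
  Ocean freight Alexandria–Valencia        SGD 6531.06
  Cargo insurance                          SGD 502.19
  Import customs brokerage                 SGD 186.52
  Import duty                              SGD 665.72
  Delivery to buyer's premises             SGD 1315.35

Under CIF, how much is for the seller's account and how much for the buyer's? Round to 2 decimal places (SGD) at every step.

Seller: SGD 105574.69; buyer: SGD 2167.59

CIF: the seller pays costs through ocean freight and marine insurance to the destination port.
Seller's account: goods 96520.05 + inland to port 1781.69 + origin terminal 239.70 + freight 6531.06 + insurance 502.19 = 105574.69
Buyer's account: brokerage 186.52 + duty 665.72 + delivery 1315.35 = 2167.59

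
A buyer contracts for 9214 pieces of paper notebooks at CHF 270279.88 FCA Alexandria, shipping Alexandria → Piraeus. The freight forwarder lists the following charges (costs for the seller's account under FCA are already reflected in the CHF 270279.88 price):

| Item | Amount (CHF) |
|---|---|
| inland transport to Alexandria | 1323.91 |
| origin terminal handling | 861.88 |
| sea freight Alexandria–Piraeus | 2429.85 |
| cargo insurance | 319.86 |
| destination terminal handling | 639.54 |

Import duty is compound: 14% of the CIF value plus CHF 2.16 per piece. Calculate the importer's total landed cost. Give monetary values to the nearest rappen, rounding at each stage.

FCA: the seller delivers export-cleared goods to the carrier; the buyer bears costs from that point.
Already in the invoice (seller's account under FCA): inland to port — exclude.
CIF value = FCA price + origin terminal + freight + insurance = 270279.88 + 861.88 + 2429.85 + 319.86 = 273891.47
Ad valorem component: 273891.47 × 14% = 38344.81
Specific component: 9214 × 2.16 = 19902.24
Import duty = 38344.81 + 19902.24 = 58247.05
Buyer bears: origin terminal 861.88 + freight 2429.85 + insurance 319.86 + destination terminal 639.54 + duty 58247.05 = 62498.18
Landed cost = invoice 270279.88 + 62498.18 = 332778.06

Total landed cost: CHF 332778.06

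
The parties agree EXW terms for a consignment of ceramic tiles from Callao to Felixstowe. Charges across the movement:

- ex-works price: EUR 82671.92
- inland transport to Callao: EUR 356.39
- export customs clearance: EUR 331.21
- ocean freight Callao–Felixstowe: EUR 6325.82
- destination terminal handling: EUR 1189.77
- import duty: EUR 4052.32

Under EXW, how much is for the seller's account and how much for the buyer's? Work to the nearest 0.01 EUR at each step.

EXW: the seller makes goods available at their premises; the buyer bears all onward costs.
Seller's account: goods 82671.92 = 82671.92
Buyer's account: inland to port 356.39 + export clearance 331.21 + freight 6325.82 + destination terminal 1189.77 + duty 4052.32 = 12255.51

Seller: EUR 82671.92; buyer: EUR 12255.51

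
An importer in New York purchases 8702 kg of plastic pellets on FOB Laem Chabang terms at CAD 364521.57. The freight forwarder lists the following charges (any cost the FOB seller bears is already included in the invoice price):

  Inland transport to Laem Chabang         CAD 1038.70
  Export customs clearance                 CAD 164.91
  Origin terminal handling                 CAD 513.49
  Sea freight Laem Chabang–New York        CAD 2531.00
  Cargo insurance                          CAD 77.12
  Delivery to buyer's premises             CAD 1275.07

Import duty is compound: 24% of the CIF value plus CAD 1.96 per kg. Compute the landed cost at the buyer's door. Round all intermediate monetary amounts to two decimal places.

FOB: the seller bears costs until goods are on board at the origin port; the buyer bears freight, insurance and all costs thereafter.
Already in the invoice (seller's account under FOB): inland to port, export clearance, origin terminal — exclude.
CIF value = FOB price + freight + insurance = 364521.57 + 2531.00 + 77.12 = 367129.69
Ad valorem component: 367129.69 × 24% = 88111.13
Specific component: 8702 × 1.96 = 17055.92
Import duty = 88111.13 + 17055.92 = 105167.05
Buyer bears: freight 2531.00 + insurance 77.12 + delivery 1275.07 + duty 105167.05 = 109050.24
Landed cost = invoice 364521.57 + 109050.24 = 473571.81

Total landed cost: CAD 473571.81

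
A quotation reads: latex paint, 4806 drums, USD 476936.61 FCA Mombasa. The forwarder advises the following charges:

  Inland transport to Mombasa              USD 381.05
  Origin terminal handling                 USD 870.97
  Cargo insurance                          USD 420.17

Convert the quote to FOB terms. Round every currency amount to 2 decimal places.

Not relevant to the conversion: inland to port — on the seller under both FCA and FOB; already in the FCA price and stays in the FOB price. insurance — on the buyer under both terms; not part of either seller's price.
From FCA to FOB, the seller additionally bears: origin terminal.
FOB price = 476936.61 + 870.97 = 477807.58

FOB price: USD 477807.58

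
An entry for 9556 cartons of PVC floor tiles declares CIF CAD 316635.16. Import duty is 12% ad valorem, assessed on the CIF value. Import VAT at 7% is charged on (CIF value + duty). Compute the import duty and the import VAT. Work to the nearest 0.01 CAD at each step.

Import duty: CAD 37996.22; import VAT: CAD 24824.20

Import duty = 316635.16 × 12% = 37996.22
VAT base = CIF + duty = 316635.16 + 37996.22 = 354631.38
Import VAT = 354631.38 × 7% = 24824.20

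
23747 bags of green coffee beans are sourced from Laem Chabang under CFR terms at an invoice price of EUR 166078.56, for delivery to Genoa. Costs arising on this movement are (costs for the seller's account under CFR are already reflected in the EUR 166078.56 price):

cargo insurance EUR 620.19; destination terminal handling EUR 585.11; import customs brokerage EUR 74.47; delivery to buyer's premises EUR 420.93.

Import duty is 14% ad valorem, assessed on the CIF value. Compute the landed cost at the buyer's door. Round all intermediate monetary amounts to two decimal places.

CFR: the seller pays costs through ocean freight to the destination port, but not insurance.
CIF value = CFR price + insurance = 166078.56 + 620.19 = 166698.75
Import duty = 166698.75 × 14% = 23337.83
Buyer bears: insurance 620.19 + destination terminal 585.11 + brokerage 74.47 + delivery 420.93 + duty 23337.83 = 25038.53
Landed cost = invoice 166078.56 + 25038.53 = 191117.09

Total landed cost: EUR 191117.09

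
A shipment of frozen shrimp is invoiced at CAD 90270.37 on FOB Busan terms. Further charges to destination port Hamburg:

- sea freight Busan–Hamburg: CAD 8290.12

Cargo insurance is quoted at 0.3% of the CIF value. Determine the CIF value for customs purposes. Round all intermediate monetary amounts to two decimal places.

CIF value: CAD 98857.06

Let C be the CIF value. C = FOB price + freight + 0.3% × C
C − 0.3% × C = 90270.37 + 8290.12
0.997 × C = 98560.49
C = 98560.49 / 0.997 = 98857.06
Insurance premium = 0.3% × 98857.06 = 296.57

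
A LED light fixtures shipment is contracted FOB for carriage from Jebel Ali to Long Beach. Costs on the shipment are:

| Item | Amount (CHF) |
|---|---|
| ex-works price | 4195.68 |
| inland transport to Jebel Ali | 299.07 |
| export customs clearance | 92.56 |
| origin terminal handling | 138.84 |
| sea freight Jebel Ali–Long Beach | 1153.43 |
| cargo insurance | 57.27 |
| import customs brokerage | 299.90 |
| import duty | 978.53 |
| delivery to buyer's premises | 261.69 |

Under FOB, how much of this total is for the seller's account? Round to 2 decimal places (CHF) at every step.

Seller's account: CHF 4726.15

FOB: the seller bears costs until goods are on board at the origin port; the buyer bears freight, insurance and all costs thereafter.
Seller's account: goods 4195.68 + inland to port 299.07 + export clearance 92.56 + origin terminal 138.84 = 4726.15
Buyer's account: freight 1153.43 + insurance 57.27 + brokerage 299.90 + duty 978.53 + delivery 261.69 = 2750.82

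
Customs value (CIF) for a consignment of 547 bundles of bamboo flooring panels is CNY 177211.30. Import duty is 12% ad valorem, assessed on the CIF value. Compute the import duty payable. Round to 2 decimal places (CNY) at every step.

Import duty: CNY 21265.36

Import duty = 177211.30 × 12% = 21265.36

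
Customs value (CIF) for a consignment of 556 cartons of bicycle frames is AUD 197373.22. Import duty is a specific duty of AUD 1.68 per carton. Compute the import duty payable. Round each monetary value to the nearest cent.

Import duty: AUD 934.08

Import duty = 556 × 1.68 = 934.08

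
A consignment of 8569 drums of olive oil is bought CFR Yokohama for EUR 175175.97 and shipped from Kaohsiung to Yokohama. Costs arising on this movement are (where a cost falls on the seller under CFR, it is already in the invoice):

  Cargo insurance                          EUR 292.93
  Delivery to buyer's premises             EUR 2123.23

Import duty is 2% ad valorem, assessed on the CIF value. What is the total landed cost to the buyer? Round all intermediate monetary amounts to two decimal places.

CFR: the seller pays costs through ocean freight to the destination port, but not insurance.
CIF value = CFR price + insurance = 175175.97 + 292.93 = 175468.90
Import duty = 175468.90 × 2% = 3509.38
Buyer bears: insurance 292.93 + delivery 2123.23 + duty 3509.38 = 5925.54
Landed cost = invoice 175175.97 + 5925.54 = 181101.51

Total landed cost: EUR 181101.51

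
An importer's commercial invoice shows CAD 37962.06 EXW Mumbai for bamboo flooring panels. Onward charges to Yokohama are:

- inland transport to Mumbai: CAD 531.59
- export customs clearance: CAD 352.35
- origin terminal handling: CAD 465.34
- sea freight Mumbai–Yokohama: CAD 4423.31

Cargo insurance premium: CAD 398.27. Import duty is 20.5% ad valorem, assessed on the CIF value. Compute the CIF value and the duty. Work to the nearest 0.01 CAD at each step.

CIF = EXW price + pre-shipment costs + freight + insurance
CIF = 37962.06 + 531.59 + 352.35 + 465.34 + 4423.31 + 398.27 = 44132.92
Import duty = 44132.92 × 20.5% = 9047.25

CIF value: CAD 44132.92; import duty: CAD 9047.25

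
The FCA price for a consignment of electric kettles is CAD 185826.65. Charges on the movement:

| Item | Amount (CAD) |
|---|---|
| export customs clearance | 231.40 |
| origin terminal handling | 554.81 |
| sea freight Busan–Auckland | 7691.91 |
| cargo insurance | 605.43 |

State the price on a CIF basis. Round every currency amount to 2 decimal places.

CIF price: CAD 194678.80

Not relevant to the conversion: export clearance — on the seller under both FCA and CIF; already in the FCA price and stays in the CIF price.
From FCA to CIF, the seller additionally bears: origin terminal, freight, insurance.
CIF price = 185826.65 + 554.81 + 7691.91 + 605.43 = 194678.80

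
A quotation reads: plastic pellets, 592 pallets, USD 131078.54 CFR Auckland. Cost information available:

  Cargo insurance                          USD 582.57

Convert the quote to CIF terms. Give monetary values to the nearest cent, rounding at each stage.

CIF price: USD 131661.11

From CFR to CIF, the seller additionally bears: insurance.
CIF price = 131078.54 + 582.57 = 131661.11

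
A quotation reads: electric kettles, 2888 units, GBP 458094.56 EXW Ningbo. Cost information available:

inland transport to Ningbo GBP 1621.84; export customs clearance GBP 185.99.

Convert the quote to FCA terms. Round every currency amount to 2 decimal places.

FCA price: GBP 459902.39

From EXW to FCA, the seller additionally bears: inland to port, export clearance.
FCA price = 458094.56 + 1621.84 + 185.99 = 459902.39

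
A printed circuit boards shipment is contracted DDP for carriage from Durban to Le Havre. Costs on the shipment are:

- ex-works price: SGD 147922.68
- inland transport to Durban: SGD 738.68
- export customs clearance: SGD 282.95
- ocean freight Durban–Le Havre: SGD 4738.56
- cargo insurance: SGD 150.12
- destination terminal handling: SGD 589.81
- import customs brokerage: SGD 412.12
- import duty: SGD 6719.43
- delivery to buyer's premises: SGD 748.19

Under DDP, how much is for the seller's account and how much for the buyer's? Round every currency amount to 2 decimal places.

Seller: SGD 162302.54; buyer: SGD 0.00

DDP: the seller bears all costs including import duty.
Seller's account: goods 147922.68 + inland to port 738.68 + export clearance 282.95 + freight 4738.56 + insurance 150.12 + destination terminal 589.81 + brokerage 412.12 + duty 6719.43 + delivery 748.19 = 162302.54
Buyer's account: 0.00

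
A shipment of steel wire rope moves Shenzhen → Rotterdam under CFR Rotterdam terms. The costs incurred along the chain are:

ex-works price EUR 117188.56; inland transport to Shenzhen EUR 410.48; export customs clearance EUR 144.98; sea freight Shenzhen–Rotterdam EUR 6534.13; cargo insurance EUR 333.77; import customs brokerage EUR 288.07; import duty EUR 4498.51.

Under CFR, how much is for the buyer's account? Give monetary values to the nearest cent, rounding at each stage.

CFR: the seller pays costs through ocean freight to the destination port, but not insurance.
Seller's account: goods 117188.56 + inland to port 410.48 + export clearance 144.98 + freight 6534.13 = 124278.15
Buyer's account: insurance 333.77 + brokerage 288.07 + duty 4498.51 = 5120.35

Buyer's account: EUR 5120.35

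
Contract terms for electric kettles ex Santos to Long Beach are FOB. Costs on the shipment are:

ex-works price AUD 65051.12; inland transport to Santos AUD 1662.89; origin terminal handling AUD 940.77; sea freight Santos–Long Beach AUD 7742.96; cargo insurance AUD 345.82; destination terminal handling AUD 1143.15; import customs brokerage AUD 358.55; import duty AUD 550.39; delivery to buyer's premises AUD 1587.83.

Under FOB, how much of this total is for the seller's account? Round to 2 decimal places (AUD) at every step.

FOB: the seller bears costs until goods are on board at the origin port; the buyer bears freight, insurance and all costs thereafter.
Seller's account: goods 65051.12 + inland to port 1662.89 + origin terminal 940.77 = 67654.78
Buyer's account: freight 7742.96 + insurance 345.82 + destination terminal 1143.15 + brokerage 358.55 + duty 550.39 + delivery 1587.83 = 11728.70

Seller's account: AUD 67654.78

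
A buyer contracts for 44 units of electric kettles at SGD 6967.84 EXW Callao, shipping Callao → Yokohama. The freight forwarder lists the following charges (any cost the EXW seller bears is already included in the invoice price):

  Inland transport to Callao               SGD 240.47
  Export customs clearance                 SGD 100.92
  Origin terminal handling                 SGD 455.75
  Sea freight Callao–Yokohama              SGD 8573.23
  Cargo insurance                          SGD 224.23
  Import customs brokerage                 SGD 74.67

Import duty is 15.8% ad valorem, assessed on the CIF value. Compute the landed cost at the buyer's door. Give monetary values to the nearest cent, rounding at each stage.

EXW: the seller makes goods available at their premises; the buyer bears all onward costs.
CIF value = EXW price + inland to port + export clearance + origin terminal + freight + insurance = 6967.84 + 240.47 + 100.92 + 455.75 + 8573.23 + 224.23 = 16562.44
Import duty = 16562.44 × 15.8% = 2616.87
Buyer bears: inland to port 240.47 + export clearance 100.92 + origin terminal 455.75 + freight 8573.23 + insurance 224.23 + brokerage 74.67 + duty 2616.87 = 12286.14
Landed cost = invoice 6967.84 + 12286.14 = 19253.98

Total landed cost: SGD 19253.98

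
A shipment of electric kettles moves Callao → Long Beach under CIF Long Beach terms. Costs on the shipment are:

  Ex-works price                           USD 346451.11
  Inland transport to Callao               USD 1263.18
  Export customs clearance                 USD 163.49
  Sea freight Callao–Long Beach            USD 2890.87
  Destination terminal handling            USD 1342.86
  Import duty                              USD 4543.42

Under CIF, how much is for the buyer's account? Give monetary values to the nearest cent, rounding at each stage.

Buyer's account: USD 5886.28

CIF: the seller pays costs through ocean freight and marine insurance to the destination port.
Seller's account: goods 346451.11 + inland to port 1263.18 + export clearance 163.49 + freight 2890.87 = 350768.65
Buyer's account: destination terminal 1342.86 + duty 4543.42 = 5886.28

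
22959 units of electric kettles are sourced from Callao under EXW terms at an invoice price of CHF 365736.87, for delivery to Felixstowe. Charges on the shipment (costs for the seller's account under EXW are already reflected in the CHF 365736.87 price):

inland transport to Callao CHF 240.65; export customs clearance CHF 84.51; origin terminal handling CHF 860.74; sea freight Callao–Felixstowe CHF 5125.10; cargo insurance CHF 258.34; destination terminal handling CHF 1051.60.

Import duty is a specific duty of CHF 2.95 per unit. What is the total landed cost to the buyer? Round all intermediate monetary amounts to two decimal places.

Total landed cost: CHF 441086.86

EXW: the seller makes goods available at their premises; the buyer bears all onward costs.
CIF value = EXW price + inland to port + export clearance + origin terminal + freight + insurance = 365736.87 + 240.65 + 84.51 + 860.74 + 5125.10 + 258.34 = 372306.21
Import duty = 22959 × 2.95 = 67729.05
Buyer bears: inland to port 240.65 + export clearance 84.51 + origin terminal 860.74 + freight 5125.10 + insurance 258.34 + destination terminal 1051.60 + duty 67729.05 = 75349.99
Landed cost = invoice 365736.87 + 75349.99 = 441086.86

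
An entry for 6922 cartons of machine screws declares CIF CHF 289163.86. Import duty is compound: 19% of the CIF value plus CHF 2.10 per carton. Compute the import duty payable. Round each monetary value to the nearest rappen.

Import duty: CHF 69477.33

Ad valorem component: 289163.86 × 19% = 54941.13
Specific component: 6922 × 2.10 = 14536.20
Import duty = 54941.13 + 14536.20 = 69477.33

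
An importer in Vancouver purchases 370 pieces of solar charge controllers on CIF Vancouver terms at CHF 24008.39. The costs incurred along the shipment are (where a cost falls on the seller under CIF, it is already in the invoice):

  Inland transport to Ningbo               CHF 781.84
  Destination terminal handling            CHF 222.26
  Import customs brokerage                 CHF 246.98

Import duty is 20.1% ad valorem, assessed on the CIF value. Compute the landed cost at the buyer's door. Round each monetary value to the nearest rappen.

CIF: the seller pays costs through ocean freight and marine insurance to the destination port.
Already in the invoice (seller's account under CIF): inland to port — exclude.
The CIF price already equals the CIF value: 24008.39
Import duty = 24008.39 × 20.1% = 4825.69
Buyer bears: destination terminal 222.26 + brokerage 246.98 + duty 4825.69 = 5294.93
Landed cost = invoice 24008.39 + 5294.93 = 29303.32

Total landed cost: CHF 29303.32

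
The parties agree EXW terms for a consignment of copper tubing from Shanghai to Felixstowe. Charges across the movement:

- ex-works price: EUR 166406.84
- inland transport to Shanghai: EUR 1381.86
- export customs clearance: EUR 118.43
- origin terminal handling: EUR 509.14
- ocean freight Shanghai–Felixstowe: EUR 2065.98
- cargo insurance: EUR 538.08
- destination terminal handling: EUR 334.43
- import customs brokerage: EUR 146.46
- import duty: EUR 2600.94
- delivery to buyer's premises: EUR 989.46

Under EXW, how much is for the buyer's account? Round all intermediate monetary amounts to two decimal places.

Buyer's account: EUR 8684.78

EXW: the seller makes goods available at their premises; the buyer bears all onward costs.
Seller's account: goods 166406.84 = 166406.84
Buyer's account: inland to port 1381.86 + export clearance 118.43 + origin terminal 509.14 + freight 2065.98 + insurance 538.08 + destination terminal 334.43 + brokerage 146.46 + duty 2600.94 + delivery 989.46 = 8684.78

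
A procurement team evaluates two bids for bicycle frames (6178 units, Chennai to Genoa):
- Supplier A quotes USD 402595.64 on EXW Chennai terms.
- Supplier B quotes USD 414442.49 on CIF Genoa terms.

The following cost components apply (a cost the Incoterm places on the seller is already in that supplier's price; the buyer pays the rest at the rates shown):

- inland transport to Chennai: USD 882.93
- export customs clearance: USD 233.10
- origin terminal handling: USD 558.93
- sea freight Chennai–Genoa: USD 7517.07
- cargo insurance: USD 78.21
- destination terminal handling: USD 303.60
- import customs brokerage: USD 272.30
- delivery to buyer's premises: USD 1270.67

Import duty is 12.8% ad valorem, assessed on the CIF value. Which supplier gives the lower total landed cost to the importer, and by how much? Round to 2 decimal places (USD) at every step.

Supplier A (EXW):
CIF value = EXW price + inland to port + export clearance + origin terminal + freight + insurance = 402595.64 + 882.93 + 233.10 + 558.93 + 7517.07 + 78.21 = 411865.88
Import duty = 411865.88 × 12.8% = 52718.83
Buyer bears (A): 882.93 + 233.10 + 558.93 + 7517.07 + 78.21 + 303.60 + 272.30 + 1270.67 = 11116.81
Landed cost (A) = invoice 402595.64 + 11116.81 + duty 52718.83 = 466431.28
Supplier B (CIF):
The CIF price already equals the CIF value: 414442.49
Import duty = 414442.49 × 12.8% = 53048.64
Buyer bears (B): 303.60 + 272.30 + 1270.67 = 1846.57
Landed cost (B) = invoice 414442.49 + 1846.57 + duty 53048.64 = 469337.70
Difference = |466431.28 − 469337.70| = 2906.42

Supplier A is cheaper by USD 2906.42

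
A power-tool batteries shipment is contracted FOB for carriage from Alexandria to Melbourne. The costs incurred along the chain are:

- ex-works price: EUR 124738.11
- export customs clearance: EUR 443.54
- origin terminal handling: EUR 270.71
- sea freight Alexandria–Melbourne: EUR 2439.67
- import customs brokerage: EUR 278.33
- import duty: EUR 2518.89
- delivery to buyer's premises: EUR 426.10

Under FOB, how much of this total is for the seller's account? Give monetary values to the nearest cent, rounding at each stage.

Seller's account: EUR 125452.36

FOB: the seller bears costs until goods are on board at the origin port; the buyer bears freight, insurance and all costs thereafter.
Seller's account: goods 124738.11 + export clearance 443.54 + origin terminal 270.71 = 125452.36
Buyer's account: freight 2439.67 + brokerage 278.33 + duty 2518.89 + delivery 426.10 = 5662.99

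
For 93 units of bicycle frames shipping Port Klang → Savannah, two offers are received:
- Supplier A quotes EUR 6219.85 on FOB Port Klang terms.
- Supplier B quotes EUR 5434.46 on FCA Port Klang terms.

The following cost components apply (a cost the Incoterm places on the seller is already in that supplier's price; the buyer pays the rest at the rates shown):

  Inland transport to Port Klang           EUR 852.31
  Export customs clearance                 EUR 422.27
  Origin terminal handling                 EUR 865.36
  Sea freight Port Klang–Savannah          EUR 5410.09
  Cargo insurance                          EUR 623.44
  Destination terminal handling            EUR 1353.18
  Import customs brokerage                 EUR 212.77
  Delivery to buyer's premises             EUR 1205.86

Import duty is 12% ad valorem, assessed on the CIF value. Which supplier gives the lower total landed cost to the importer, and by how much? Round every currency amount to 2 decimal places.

Supplier A (FOB):
CIF value = FOB price + freight + insurance = 6219.85 + 5410.09 + 623.44 = 12253.38
Import duty = 12253.38 × 12% = 1470.41
Buyer bears (A): 5410.09 + 623.44 + 1353.18 + 212.77 + 1205.86 = 8805.34
Landed cost (A) = invoice 6219.85 + 8805.34 + duty 1470.41 = 16495.60
Supplier B (FCA):
CIF value = FCA price + origin terminal + freight + insurance = 5434.46 + 865.36 + 5410.09 + 623.44 = 12333.35
Import duty = 12333.35 × 12% = 1480.00
Buyer bears (B): 865.36 + 5410.09 + 623.44 + 1353.18 + 212.77 + 1205.86 = 9670.70
Landed cost (B) = invoice 5434.46 + 9670.70 + duty 1480.00 = 16585.16
Difference = |16495.60 − 16585.16| = 89.56

Supplier A is cheaper by EUR 89.56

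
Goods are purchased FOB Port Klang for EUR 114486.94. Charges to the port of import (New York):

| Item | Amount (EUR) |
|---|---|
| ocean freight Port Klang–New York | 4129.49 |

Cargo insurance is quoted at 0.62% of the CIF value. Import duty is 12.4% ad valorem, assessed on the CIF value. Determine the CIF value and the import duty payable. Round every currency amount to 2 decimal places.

Let C be the CIF value. C = FOB price + freight + 0.62% × C
C − 0.62% × C = 114486.94 + 4129.49
0.9938 × C = 118616.43
C = 118616.43 / 0.9938 = 119356.44
Insurance premium = 0.62% × 119356.44 = 740.01
Import duty = 119356.44 × 12.4% = 14800.20

CIF value: EUR 119356.44; import duty: EUR 14800.20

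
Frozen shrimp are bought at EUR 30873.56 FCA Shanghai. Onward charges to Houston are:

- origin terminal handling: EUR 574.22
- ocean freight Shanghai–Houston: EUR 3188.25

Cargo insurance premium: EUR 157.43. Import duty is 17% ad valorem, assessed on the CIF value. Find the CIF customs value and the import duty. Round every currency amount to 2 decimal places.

CIF = FCA price + pre-shipment costs + freight + insurance
CIF = 30873.56 + 574.22 + 3188.25 + 157.43 = 34793.46
Import duty = 34793.46 × 17% = 5914.89

CIF value: EUR 34793.46; import duty: EUR 5914.89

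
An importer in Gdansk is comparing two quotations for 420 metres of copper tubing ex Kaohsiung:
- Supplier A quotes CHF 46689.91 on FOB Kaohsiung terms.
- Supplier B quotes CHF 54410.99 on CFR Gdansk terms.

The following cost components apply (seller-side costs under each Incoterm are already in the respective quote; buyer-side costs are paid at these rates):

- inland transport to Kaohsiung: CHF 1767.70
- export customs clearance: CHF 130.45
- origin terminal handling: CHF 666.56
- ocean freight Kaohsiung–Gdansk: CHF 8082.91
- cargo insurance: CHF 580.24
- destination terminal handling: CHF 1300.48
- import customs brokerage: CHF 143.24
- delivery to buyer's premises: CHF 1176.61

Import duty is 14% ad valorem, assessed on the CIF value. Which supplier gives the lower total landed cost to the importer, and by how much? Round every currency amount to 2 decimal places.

Supplier A (FOB):
CIF value = FOB price + freight + insurance = 46689.91 + 8082.91 + 580.24 = 55353.06
Import duty = 55353.06 × 14% = 7749.43
Buyer bears (A): 8082.91 + 580.24 + 1300.48 + 143.24 + 1176.61 = 11283.48
Landed cost (A) = invoice 46689.91 + 11283.48 + duty 7749.43 = 65722.82
Supplier B (CFR):
CIF value = CFR price + insurance = 54410.99 + 580.24 = 54991.23
Import duty = 54991.23 × 14% = 7698.77
Buyer bears (B): 580.24 + 1300.48 + 143.24 + 1176.61 = 3200.57
Landed cost (B) = invoice 54410.99 + 3200.57 + duty 7698.77 = 65310.33
Difference = |65722.82 − 65310.33| = 412.49

Supplier B is cheaper by CHF 412.49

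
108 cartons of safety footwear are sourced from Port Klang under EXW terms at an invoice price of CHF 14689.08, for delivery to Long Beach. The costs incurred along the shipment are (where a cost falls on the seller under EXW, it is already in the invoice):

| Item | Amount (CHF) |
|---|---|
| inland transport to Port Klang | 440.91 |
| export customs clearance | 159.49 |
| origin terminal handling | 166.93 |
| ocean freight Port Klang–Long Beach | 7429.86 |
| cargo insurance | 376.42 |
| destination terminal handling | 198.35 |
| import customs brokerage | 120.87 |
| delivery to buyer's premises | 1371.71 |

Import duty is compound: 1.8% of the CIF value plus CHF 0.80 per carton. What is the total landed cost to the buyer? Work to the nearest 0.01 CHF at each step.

EXW: the seller makes goods available at their premises; the buyer bears all onward costs.
CIF value = EXW price + inland to port + export clearance + origin terminal + freight + insurance = 14689.08 + 440.91 + 159.49 + 166.93 + 7429.86 + 376.42 = 23262.69
Ad valorem component: 23262.69 × 1.8% = 418.73
Specific component: 108 × 0.80 = 86.40
Import duty = 418.73 + 86.40 = 505.13
Buyer bears: inland to port 440.91 + export clearance 159.49 + origin terminal 166.93 + freight 7429.86 + insurance 376.42 + destination terminal 198.35 + brokerage 120.87 + delivery 1371.71 + duty 505.13 = 10769.67
Landed cost = invoice 14689.08 + 10769.67 = 25458.75

Total landed cost: CHF 25458.75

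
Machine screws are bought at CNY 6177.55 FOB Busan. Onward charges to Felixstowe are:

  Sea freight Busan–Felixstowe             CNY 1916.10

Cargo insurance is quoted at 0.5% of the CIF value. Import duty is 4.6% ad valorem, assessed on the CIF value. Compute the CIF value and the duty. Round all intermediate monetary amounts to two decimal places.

Let C be the CIF value. C = FOB price + freight + 0.5% × C
C − 0.5% × C = 6177.55 + 1916.10
0.995 × C = 8093.65
C = 8093.65 / 0.995 = 8134.32
Insurance premium = 0.5% × 8134.32 = 40.67
Import duty = 8134.32 × 4.6% = 374.18

CIF value: CNY 8134.32; import duty: CNY 374.18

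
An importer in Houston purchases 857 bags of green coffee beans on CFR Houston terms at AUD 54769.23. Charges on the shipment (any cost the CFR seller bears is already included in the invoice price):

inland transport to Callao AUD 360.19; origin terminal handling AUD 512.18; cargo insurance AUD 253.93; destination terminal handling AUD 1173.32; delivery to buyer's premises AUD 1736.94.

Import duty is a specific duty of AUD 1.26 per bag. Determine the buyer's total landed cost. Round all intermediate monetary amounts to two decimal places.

Total landed cost: AUD 59013.24

CFR: the seller pays costs through ocean freight to the destination port, but not insurance.
Already in the invoice (seller's account under CFR): inland to port, origin terminal — exclude.
CIF value = CFR price + insurance = 54769.23 + 253.93 = 55023.16
Import duty = 857 × 1.26 = 1079.82
Buyer bears: insurance 253.93 + destination terminal 1173.32 + delivery 1736.94 + duty 1079.82 = 4244.01
Landed cost = invoice 54769.23 + 4244.01 = 59013.24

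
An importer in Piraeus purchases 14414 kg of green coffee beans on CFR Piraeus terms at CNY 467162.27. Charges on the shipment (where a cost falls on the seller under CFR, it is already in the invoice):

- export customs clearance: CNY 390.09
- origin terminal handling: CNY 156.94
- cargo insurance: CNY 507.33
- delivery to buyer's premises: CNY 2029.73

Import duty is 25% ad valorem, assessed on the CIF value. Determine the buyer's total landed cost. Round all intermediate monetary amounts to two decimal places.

Total landed cost: CNY 586616.73

CFR: the seller pays costs through ocean freight to the destination port, but not insurance.
Already in the invoice (seller's account under CFR): export clearance, origin terminal — exclude.
CIF value = CFR price + insurance = 467162.27 + 507.33 = 467669.60
Import duty = 467669.60 × 25% = 116917.40
Buyer bears: insurance 507.33 + delivery 2029.73 + duty 116917.40 = 119454.46
Landed cost = invoice 467162.27 + 119454.46 = 586616.73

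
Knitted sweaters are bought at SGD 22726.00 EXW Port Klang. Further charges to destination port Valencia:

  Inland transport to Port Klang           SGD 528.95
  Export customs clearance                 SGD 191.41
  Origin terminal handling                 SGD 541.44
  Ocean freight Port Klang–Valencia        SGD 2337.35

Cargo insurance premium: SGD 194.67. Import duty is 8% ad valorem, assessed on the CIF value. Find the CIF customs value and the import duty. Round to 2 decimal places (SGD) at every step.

CIF = EXW price + pre-shipment costs + freight + insurance
CIF = 22726.00 + 528.95 + 191.41 + 541.44 + 2337.35 + 194.67 = 26519.82
Import duty = 26519.82 × 8% = 2121.59

CIF value: SGD 26519.82; import duty: SGD 2121.59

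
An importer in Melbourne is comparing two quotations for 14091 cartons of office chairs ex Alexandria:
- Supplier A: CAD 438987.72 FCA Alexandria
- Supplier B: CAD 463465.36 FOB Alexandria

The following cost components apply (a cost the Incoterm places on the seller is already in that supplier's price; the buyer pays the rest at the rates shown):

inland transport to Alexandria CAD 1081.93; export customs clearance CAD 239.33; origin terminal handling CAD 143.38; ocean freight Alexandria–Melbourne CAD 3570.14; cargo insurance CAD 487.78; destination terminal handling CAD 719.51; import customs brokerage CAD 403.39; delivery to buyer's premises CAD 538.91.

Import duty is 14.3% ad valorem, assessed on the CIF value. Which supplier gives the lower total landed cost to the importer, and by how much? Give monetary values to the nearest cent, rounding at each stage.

Supplier A (FCA):
CIF value = FCA price + origin terminal + freight + insurance = 438987.72 + 143.38 + 3570.14 + 487.78 = 443189.02
Import duty = 443189.02 × 14.3% = 63376.03
Buyer bears (A): 143.38 + 3570.14 + 487.78 + 719.51 + 403.39 + 538.91 = 5863.11
Landed cost (A) = invoice 438987.72 + 5863.11 + duty 63376.03 = 508226.86
Supplier B (FOB):
CIF value = FOB price + freight + insurance = 463465.36 + 3570.14 + 487.78 = 467523.28
Import duty = 467523.28 × 14.3% = 66855.83
Buyer bears (B): 3570.14 + 487.78 + 719.51 + 403.39 + 538.91 = 5719.73
Landed cost (B) = invoice 463465.36 + 5719.73 + duty 66855.83 = 536040.92
Difference = |508226.86 − 536040.92| = 27814.06

Supplier A is cheaper by CAD 27814.06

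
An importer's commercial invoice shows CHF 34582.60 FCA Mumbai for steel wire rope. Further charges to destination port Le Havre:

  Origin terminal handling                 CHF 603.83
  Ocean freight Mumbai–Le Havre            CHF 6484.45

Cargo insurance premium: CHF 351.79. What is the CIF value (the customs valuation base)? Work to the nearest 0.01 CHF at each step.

CIF = FCA price + pre-shipment costs + freight + insurance
CIF = 34582.60 + 603.83 + 6484.45 + 351.79 = 42022.67

CIF value: CHF 42022.67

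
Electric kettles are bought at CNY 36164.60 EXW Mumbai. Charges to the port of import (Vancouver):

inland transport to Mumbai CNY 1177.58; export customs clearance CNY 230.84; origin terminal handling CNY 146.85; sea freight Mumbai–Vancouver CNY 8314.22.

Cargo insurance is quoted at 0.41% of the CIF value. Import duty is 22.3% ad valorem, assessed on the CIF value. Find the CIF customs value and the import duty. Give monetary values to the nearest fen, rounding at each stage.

Let C be the CIF value. C = EXW price + pre-shipment costs + freight + 0.41% × C
C − 0.41% × C = 36164.60 + 1177.58 + 230.84 + 146.85 + 8314.22
0.9959 × C = 46034.09
C = 46034.09 / 0.9959 = 46223.61
Insurance premium = 0.41% × 46223.61 = 189.52
Import duty = 46223.61 × 22.3% = 10307.87

CIF value: CNY 46223.61; import duty: CNY 10307.87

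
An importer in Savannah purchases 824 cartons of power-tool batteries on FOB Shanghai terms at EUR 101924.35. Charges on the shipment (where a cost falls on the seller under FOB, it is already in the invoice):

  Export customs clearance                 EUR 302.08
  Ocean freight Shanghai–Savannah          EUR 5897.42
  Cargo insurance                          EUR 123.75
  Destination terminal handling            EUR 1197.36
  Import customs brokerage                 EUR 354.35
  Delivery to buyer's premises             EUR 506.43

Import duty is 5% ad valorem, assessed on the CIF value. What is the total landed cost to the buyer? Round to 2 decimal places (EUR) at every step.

Total landed cost: EUR 115400.94

FOB: the seller bears costs until goods are on board at the origin port; the buyer bears freight, insurance and all costs thereafter.
Already in the invoice (seller's account under FOB): export clearance — exclude.
CIF value = FOB price + freight + insurance = 101924.35 + 5897.42 + 123.75 = 107945.52
Import duty = 107945.52 × 5% = 5397.28
Buyer bears: freight 5897.42 + insurance 123.75 + destination terminal 1197.36 + brokerage 354.35 + delivery 506.43 + duty 5397.28 = 13476.59
Landed cost = invoice 101924.35 + 13476.59 = 115400.94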